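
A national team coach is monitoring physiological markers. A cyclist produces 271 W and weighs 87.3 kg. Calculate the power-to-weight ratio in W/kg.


P/W = power / mass
= 271 / 87.3
= 3.104 W/kg

3.104 W/kg


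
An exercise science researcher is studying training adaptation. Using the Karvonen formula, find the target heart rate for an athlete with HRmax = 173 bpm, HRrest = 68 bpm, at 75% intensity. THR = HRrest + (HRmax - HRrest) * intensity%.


HRR = 173 - 68 = 105
THR = 68 + 105 * 0.75
= 68 + 78.75
= 146.75 bpm

146.75 bpm


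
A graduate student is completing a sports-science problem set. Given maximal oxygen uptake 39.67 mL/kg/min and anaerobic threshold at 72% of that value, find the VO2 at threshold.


Percentage as decimal = 0.72
VO2 at AT = 39.67 * 0.72 = 28.56 mL/kg/min

28.56 mL/kg/min


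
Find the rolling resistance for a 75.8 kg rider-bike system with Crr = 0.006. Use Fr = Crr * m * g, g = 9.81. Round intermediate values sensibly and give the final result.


m * g = 75.8 * 9.81 = 743.598 N
Fr = 0.006 * 743.598 = 4.462 N

4.462 N


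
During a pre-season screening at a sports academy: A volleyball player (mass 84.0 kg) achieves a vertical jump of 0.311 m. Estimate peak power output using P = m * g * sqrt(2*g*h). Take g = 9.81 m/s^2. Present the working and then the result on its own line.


2 * g * h = 2 * 9.81 * 0.311 = 6.10182
sqrt(6.10182) = 2.470186 m/s
P = 84.0 * 9.81 * 2.470186 = 2035.53 W

2035.53 W


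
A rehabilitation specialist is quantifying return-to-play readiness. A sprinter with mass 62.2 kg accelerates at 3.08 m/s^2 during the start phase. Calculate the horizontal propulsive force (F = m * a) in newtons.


F = m * a
= 62.2 * 3.08
= 191.58 N

191.58 N


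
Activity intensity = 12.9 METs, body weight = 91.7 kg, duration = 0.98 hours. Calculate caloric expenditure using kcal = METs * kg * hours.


kcal = 12.9 * 91.7 * 0.98
= 1182.93 * 0.98
= 1159.27 kcal

1159.27 kcal


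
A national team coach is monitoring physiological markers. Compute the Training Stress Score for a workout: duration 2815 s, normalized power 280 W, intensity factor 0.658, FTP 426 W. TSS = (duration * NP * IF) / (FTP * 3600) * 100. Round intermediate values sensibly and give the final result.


Product = 2815 * 280 * 0.658 = 518635.6
Base = 426 * 3600 = 1533600
TSS = 518635.6 / 1533600 * 100 = 33.82

33.82 TSS


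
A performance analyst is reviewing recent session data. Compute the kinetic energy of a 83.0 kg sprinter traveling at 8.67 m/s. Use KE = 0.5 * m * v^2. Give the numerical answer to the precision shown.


Velocity squared = 75.1689
KE = 0.5 * 83.0 * 75.1689 = 3119.51 J

3119.51 J


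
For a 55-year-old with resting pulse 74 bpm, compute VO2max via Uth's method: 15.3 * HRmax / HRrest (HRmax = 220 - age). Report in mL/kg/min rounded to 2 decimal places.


Step 1: HRmax = 220 - 55 = 165 bpm
Step 2: Ratio = 165 / 74 = 2.2297
Step 3: VO2max = 15.3 * 2.2297 = 34.11 mL/kg/min

34.11 mL/kg/min


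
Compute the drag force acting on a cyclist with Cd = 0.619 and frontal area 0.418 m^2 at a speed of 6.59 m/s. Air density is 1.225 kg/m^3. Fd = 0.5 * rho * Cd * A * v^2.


Step 1: v^2 = 43.4281
Step 2: Fd = 0.5 * 1.225 * 0.619 * 0.418 * 43.4281
= 6.882 N

6.882 N


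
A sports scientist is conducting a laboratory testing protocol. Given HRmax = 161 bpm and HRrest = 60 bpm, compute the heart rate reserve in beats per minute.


Heart rate reserve = maximum HR minus resting HR
HRR = 161 - 60 = 101 bpm

101 bpm


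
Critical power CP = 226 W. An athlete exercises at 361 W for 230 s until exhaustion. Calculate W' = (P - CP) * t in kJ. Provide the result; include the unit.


P - CP = 361 - 226 = 135 W
W' = 135 * 230 = 31050 J
= 31050 / 1000 = 31.05 kJ

31.05 kJ


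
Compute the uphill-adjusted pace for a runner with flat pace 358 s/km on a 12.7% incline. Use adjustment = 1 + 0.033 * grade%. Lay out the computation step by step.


Adjustment factor = 1 + 0.033 * 12.7 = 1.4191
Grade-adjusted pace = 358 * 1.4191 = 508.04 s/km

508.04 s/km


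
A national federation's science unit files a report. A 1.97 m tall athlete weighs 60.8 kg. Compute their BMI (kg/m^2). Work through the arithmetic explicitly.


height^2 = 3.8809 m^2
BMI = 60.8 / 3.8809 = 15.67 kg/m^2

15.67 kg/m^2


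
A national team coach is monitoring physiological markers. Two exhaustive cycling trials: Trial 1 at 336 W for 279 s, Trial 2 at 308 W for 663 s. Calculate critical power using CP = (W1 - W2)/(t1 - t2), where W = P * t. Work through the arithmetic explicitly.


W1 = 336 * 279 = 93744 J
W2 = 308 * 663 = 204204 J
CP = (93744 - 204204) / (279 - 663)
= -110460 / -384
= 287.66 W

287.66 W


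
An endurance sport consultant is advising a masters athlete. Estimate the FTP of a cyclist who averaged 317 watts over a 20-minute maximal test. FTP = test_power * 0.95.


FTP = 317 * 0.95 = 301.15 W

301.15 W


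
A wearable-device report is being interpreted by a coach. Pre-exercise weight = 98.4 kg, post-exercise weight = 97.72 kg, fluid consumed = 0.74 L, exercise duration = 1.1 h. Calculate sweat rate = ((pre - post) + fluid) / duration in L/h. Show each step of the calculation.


Weight loss = 98.4 - 97.72 = 0.68 kg (approx L)
Total sweat = 0.68 + 0.74 = 1.42 L
Sweat rate = 1.42 / 1.1 = 1.291 L/h

1.291 L/h


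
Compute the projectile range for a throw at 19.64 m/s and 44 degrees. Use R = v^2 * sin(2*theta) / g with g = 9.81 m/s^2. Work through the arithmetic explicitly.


Two times the angle = 88 degrees
sin(88) = 0.999391
R = 385.7296 * 0.999391 / 9.81 = 39.296 m

39.296 m


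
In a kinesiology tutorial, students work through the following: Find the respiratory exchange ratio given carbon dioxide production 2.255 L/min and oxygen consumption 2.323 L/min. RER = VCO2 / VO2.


VCO2 = 2.255 L/min
VO2 = 2.323 L/min
RER = 2.255 / 2.323 = 0.9707

0.9707


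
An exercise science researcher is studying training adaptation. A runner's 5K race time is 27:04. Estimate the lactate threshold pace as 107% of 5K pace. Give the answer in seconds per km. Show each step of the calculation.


Total race time = 27*60 + 4 = 1624 seconds
5K pace = 1624 / 5 = 324.8 sec/km
LT pace = 324.8 * 1.07 = 347.54 sec/km

347.54 s/km


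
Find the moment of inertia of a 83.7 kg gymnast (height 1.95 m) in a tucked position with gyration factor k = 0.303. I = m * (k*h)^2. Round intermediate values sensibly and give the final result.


Radius of gyration = 0.303 * 1.95 = 0.59085 m
I = 83.7 * 0.59085^2
= 83.7 * 0.349104
= 29.22 kg*m^2

29.22 kg*m^2


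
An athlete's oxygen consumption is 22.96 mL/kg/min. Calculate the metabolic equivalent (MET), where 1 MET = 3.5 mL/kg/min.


MET = VO2 / 3.5
= 22.96 / 3.5
= 6.56 METs

6.56 METs


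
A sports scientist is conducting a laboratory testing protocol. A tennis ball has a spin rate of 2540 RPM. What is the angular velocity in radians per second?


Convert RPM to rad/s: multiply by 2*pi and divide by 60
omega = 2540 * 2 * pi / 60
= 265.988 rad/s

265.988 rad/s


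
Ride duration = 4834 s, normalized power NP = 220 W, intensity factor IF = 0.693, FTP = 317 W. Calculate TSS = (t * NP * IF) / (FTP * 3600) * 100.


Numerator = 4834 * 220 * 0.693 = 736991.64
Denominator = 317 * 3600 = 1141200
TSS = 736991.64 / 1141200 * 100
= 64.58

64.58 TSS


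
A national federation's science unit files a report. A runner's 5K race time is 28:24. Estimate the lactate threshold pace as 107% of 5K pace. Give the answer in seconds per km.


Total race time = 28*60 + 24 = 1704 seconds
5K pace = 1704 / 5 = 340.8 sec/km
LT pace = 340.8 * 1.07 = 364.66 sec/km

364.66 s/km


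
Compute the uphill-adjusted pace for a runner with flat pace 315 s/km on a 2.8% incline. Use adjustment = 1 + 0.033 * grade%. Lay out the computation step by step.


Adjustment factor = 1 + 0.033 * 2.8 = 1.0924
Grade-adjusted pace = 315 * 1.0924 = 344.11 s/km

344.11 s/km


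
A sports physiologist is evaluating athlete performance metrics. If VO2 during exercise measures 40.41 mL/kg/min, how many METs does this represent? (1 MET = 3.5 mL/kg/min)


METs = VO2 / 3.5 = 40.41 / 3.5 = 11.55

11.55 METs


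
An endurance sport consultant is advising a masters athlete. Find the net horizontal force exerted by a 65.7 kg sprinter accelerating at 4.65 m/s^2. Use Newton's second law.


Newton's second law: F = m * a
F = 65.7 * 4.65 = 305.51 N

305.51 N


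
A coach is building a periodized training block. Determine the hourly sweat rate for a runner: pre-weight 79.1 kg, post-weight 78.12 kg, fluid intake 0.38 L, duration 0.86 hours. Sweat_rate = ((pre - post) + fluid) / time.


Mass lost = 79.1 - 78.12 = 0.98 kg
Add fluid consumed: 0.98 + 0.38 = 1.36 L total sweat
Sweat rate = 1.36 / 0.86 = 1.581 L/h

1.581 L/h


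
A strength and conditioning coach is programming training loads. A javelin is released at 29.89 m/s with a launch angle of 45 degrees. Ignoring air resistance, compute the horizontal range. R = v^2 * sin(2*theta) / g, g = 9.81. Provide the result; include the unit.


Launch speed squared = 893.4121
sin(2 * 45 deg) = 1.0
Range = 893.4121 * 1.0 / 9.81
= 91.072 m

91.072 m


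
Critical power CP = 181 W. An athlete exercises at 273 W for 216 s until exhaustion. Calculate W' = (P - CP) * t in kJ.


P - CP = 273 - 181 = 92 W
W' = 92 * 216 = 19872 J
= 19872 / 1000 = 19.872 kJ

19.872 kJ


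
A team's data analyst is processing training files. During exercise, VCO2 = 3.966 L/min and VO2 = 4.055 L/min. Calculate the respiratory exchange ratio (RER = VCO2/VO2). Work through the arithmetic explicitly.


RER = VCO2 / VO2
= 3.966 / 4.055
= 0.9781

0.9781


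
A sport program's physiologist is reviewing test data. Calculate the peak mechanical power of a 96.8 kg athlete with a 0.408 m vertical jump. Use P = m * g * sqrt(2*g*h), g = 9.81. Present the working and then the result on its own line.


First, sqrt(2gh) = sqrt(2 * 9.81 * 0.408)
= sqrt(8.00496) = 2.829304 m/s
Power = 96.8 * 9.81 * 2.829304 = 2686.73 W

2686.73 W


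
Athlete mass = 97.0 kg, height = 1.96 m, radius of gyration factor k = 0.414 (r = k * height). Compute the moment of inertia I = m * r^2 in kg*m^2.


r = k * height = 0.414 * 1.96 = 0.81144 m
r^2 = 0.81144^2 = 0.658435
I = 97.0 * 0.658435 = 63.868 kg*m^2

63.868 kg*m^2


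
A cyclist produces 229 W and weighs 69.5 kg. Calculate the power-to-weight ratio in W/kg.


P/W = power / mass
= 229 / 69.5
= 3.295 W/kg

3.295 W/kg


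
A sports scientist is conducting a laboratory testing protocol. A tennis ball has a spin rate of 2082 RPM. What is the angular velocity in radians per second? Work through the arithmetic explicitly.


Convert RPM to rad/s: multiply by 2*pi and divide by 60
omega = 2082 * 2 * pi / 60
= 218.027 rad/s

218.027 rad/s


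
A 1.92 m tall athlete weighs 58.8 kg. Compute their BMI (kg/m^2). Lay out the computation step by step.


height^2 = 3.6864 m^2
BMI = 58.8 / 3.6864 = 15.95 kg/m^2

15.95 kg/m^2


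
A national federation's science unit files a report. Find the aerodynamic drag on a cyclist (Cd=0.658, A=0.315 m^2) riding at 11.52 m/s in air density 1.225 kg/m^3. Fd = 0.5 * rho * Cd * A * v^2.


Fd = 0.5 * 1.225 * 0.658 * 0.315 * 11.52^2
= 0.5 * 1.225 * 0.658 * 0.315 * 132.7104
= 16.848 N

16.848 N


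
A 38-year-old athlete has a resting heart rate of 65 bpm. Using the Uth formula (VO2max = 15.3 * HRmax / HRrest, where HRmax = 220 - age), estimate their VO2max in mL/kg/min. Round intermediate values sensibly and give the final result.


HRmax = 220 - 38 = 182 bpm
Ratio = HRmax / HRrest = 182 / 65 = 2.8
VO2max = 15.3 * 2.8 = 42.84 mL/kg/min

42.84 mL/kg/min


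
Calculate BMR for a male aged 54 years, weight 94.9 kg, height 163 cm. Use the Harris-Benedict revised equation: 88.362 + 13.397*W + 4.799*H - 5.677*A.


Substituting values:
W term = 13.397 * 94.9 = 1271.3753
H term = 4.799 * 163 = 782.237
A term = 5.677 * 54 = 306.558
BMR = 1835.42 kcal/day

1835.42 kcal/day


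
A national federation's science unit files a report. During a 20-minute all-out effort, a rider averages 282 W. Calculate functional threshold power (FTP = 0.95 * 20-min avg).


FTP = 0.95 * 282
= 267.9 W

267.9 W


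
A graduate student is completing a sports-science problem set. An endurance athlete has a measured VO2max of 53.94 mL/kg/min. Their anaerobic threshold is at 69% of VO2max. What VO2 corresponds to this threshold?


Anaerobic threshold VO2 = VO2max * 69%
= 53.94 * 0.69
= 37.22 mL/kg/min

37.22 mL/kg/min


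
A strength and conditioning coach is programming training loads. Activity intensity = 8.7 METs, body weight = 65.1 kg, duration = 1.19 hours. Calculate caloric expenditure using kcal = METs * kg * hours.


kcal = 8.7 * 65.1 * 1.19
= 566.37 * 1.19
= 673.98 kcal

673.98 kcal


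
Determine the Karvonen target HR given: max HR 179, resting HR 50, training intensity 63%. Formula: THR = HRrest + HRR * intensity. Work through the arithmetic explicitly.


HRR = HRmax - HRrest = 179 - 50 = 129
THR = 50 + 129 * 0.63
= 131.27 bpm

131.27 bpm


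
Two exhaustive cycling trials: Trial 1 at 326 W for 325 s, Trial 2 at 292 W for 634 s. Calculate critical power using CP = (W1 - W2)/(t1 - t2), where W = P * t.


W1 = 326 * 325 = 105950 J
W2 = 292 * 634 = 185128 J
CP = (105950 - 185128) / (325 - 634)
= -79178 / -309
= 256.24 W

256.24 W


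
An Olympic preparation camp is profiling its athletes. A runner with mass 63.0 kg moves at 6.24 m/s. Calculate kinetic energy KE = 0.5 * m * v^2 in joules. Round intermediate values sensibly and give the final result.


v^2 = 6.24^2 = 38.9376
KE = 0.5 * 63.0 * 38.9376
= 1226.53 J

1226.53 J


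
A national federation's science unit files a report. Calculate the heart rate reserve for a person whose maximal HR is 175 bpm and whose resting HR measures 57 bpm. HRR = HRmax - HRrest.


HRmax = 175 bpm
HRrest = 57 bpm
HRR = 175 - 57 = 118 bpm

118 bpm


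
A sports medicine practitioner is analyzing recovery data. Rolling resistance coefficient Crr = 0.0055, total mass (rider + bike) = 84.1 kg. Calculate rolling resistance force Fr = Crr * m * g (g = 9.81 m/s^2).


Fr = Crr * m * g
= 0.0055 * 84.1 * 9.81
= 4.538 N

4.538 N


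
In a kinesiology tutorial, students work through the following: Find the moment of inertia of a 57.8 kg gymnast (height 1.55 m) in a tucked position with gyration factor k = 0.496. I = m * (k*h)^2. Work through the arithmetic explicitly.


Radius of gyration = 0.496 * 1.55 = 0.7688 m
I = 57.8 * 0.7688^2
= 57.8 * 0.591053
= 34.163 kg*m^2

34.163 kg*m^2


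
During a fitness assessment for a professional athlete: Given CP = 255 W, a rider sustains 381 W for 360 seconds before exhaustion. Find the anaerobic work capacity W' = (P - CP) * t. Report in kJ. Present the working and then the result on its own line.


Excess power = 381 - 255 = 126 W
Work above CP = 126 * 360 = 45360 J
W' = 45.36 kJ

45.36 kJ


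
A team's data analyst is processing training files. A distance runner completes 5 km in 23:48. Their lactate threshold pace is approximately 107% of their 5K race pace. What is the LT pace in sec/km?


Convert to seconds: 23 min 48 s = 1428 s
Pace per km = 1428 / 5 = 285.6 s/km
LT pace = 285.6 * 1.07 = 305.59 s/km

305.59 s/km


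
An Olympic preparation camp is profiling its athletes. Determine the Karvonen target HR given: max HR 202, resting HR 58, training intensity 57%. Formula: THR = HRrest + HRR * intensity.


HRR = HRmax - HRrest = 202 - 58 = 144
THR = 58 + 144 * 0.57
= 140.08 bpm

140.08 bpm


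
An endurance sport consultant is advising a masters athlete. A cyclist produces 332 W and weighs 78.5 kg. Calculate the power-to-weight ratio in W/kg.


P/W = power / mass
= 332 / 78.5
= 4.229 W/kg

4.229 W/kg


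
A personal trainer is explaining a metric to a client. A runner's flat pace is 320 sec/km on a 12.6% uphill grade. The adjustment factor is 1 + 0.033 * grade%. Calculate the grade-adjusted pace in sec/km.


Factor = 1 + 0.033 * 12.6 = 1.4158
Adjusted pace = 320 * 1.4158
= 453.06 sec/km

453.06 s/km


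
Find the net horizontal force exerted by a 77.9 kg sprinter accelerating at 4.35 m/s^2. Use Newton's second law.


Newton's second law: F = m * a
F = 77.9 * 4.35 = 338.87 N

338.87 N


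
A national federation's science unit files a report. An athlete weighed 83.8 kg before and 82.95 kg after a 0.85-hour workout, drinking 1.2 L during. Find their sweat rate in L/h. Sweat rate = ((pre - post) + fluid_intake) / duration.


Body mass change = 0.85 kg
Total sweat loss = 0.85 + 1.2 = 2.05 L
Rate = 2.05 / 0.85 = 2.412 L/h

2.412 L/h


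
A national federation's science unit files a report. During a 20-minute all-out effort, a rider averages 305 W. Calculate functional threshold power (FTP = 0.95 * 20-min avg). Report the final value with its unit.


FTP = 0.95 * 305
= 289.75 W

289.75 W


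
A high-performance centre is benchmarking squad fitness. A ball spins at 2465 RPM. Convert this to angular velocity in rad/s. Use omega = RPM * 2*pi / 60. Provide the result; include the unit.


omega = 2465 * 2 * pi / 60
= 2465 * 6.28318531 / 60
= 15488.052 / 60
= 258.134 rad/s

258.134 rad/s


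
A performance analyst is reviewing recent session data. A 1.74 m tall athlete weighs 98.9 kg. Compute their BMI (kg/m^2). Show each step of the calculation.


height^2 = 3.0276 m^2
BMI = 98.9 / 3.0276 = 32.67 kg/m^2

32.67 kg/m^2


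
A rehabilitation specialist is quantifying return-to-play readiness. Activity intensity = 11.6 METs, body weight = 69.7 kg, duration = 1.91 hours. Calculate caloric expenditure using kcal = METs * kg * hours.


kcal = 11.6 * 69.7 * 1.91
= 808.52 * 1.91
= 1544.27 kcal

1544.27 kcal


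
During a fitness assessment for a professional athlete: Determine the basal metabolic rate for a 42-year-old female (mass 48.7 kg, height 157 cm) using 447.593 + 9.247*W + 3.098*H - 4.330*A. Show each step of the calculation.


BMR = 447.593 + 9.247*48.7 + 3.098*157 - 4.330*42
= 1202.45 kcal/day

1202.45 kcal/day


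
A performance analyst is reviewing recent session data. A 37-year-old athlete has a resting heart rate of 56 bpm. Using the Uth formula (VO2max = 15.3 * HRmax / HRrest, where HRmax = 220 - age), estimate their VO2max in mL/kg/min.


HRmax = 220 - 37 = 183 bpm
Ratio = HRmax / HRrest = 183 / 56 = 3.2679
VO2max = 15.3 * 3.2679 = 50.0 mL/kg/min

50.0 mL/kg/min


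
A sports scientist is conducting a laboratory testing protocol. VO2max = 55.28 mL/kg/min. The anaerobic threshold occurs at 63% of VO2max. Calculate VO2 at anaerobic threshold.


AT fraction = 63 / 100 = 0.63
AT VO2 = 55.28 * 0.63
= 34.83 mL/kg/min

34.83 mL/kg/min


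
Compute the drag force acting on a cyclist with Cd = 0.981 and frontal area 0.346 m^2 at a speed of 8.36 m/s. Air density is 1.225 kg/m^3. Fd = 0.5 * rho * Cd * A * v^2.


Step 1: v^2 = 69.8896
Step 2: Fd = 0.5 * 1.225 * 0.981 * 0.346 * 69.8896
= 14.53 N

14.53 N


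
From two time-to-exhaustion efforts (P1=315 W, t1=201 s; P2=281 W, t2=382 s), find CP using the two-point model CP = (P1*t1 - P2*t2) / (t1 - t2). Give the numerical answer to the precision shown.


Work in trial 1 = 63315 J
Work in trial 2 = 107342 J
Delta work = -44027 J
Delta time = -181 s
CP = -44027 / -181 = 243.24 W

243.24 W


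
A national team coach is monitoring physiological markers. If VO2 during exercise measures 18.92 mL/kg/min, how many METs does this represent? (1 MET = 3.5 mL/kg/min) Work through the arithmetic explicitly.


METs = VO2 / 3.5 = 18.92 / 3.5 = 5.41

5.41 METs


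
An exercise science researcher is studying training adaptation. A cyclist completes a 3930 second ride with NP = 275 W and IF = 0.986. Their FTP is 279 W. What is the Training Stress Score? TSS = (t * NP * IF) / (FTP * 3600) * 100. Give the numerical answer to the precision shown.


t * NP * IF = 3930 * 275 * 0.986 = 1065619.5
FTP * 3600 = 1004400
TSS = (1065619.5 / 1004400) * 100 = 106.1

106.1 TSS


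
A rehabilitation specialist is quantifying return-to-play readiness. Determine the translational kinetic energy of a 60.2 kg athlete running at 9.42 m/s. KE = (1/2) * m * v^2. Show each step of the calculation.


KE = 0.5 * m * v^2
= 0.5 * 60.2 * 9.42^2
= 0.5 * 60.2 * 88.7364
= 2670.97 J

2670.97 J


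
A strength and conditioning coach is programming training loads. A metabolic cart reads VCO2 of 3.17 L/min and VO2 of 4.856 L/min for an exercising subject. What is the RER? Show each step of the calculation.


RER = VCO2 / VO2 = 3.17 / 4.856 = 0.6528

0.6528


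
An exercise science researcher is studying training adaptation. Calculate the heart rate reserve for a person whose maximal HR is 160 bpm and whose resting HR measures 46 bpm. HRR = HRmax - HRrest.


HRmax = 160 bpm
HRrest = 46 bpm
HRR = 160 - 46 = 114 bpm

114 bpm


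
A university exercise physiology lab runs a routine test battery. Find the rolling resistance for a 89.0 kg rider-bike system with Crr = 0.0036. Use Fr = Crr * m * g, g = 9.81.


m * g = 89.0 * 9.81 = 873.09 N
Fr = 0.0036 * 873.09 = 3.143 N

3.143 N


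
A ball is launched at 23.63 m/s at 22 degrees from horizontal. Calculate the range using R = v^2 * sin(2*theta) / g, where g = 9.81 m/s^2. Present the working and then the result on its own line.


sin(2 * 22) = sin(44) = 0.694658
v^2 = 23.63^2 = 558.3769
R = 558.3769 * 0.694658 / 9.81
= 39.539 m

39.539 m


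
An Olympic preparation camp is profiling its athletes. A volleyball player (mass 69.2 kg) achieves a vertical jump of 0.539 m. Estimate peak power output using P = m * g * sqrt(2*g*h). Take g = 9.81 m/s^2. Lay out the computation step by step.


2 * g * h = 2 * 9.81 * 0.539 = 10.57518
sqrt(10.57518) = 3.25195 m/s
P = 69.2 * 9.81 * 3.25195 = 2207.59 W

2207.59 W


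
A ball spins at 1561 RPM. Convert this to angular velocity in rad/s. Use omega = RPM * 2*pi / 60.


omega = 1561 * 2 * pi / 60
= 1561 * 6.28318531 / 60
= 9808.052 / 60
= 163.468 rad/s

163.468 rad/s


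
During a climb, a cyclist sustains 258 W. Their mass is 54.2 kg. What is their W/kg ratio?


Power-to-weight = 258 W / 54.2 kg
= 4.76 W/kg

4.76 W/kg


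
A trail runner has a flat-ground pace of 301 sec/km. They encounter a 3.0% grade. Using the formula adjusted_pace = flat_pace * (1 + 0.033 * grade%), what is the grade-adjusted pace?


Grade factor = 1 + 0.033 * 3.0 = 1.099
Adjusted = 301 * 1.099 = 330.8 sec/km

330.8 s/km


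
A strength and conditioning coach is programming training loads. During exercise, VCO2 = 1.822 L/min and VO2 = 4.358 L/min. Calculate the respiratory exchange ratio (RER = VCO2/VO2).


RER = VCO2 / VO2
= 1.822 / 4.358
= 0.4181

0.4181


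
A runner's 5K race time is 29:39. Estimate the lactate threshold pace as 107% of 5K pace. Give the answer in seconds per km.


Total race time = 29*60 + 39 = 1779 seconds
5K pace = 1779 / 5 = 355.8 sec/km
LT pace = 355.8 * 1.07 = 380.71 sec/km

380.71 s/km


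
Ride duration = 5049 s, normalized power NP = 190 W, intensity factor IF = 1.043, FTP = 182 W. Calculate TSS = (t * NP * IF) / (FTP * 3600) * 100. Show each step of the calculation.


Numerator = 5049 * 190 * 1.043 = 1000560.33
Denominator = 182 * 3600 = 655200
TSS = 1000560.33 / 655200 * 100
= 152.71

152.71 TSS


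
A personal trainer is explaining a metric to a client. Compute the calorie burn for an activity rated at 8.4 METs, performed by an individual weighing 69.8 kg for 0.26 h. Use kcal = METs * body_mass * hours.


Product of METs and mass = 8.4 * 69.8 = 586.32
Total kcal = 586.32 * 0.26 = 152.44 kcal

152.44 kcal


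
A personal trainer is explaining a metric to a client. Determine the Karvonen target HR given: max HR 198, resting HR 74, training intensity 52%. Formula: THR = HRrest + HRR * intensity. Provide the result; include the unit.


HRR = HRmax - HRrest = 198 - 74 = 124
THR = 74 + 124 * 0.52
= 138.48 bpm

138.48 bpm


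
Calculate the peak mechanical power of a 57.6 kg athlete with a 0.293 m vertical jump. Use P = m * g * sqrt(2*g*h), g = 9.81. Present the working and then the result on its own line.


First, sqrt(2gh) = sqrt(2 * 9.81 * 0.293)
= sqrt(5.74866) = 2.397636 m/s
Power = 57.6 * 9.81 * 2.397636 = 1354.8 W

1354.8 W


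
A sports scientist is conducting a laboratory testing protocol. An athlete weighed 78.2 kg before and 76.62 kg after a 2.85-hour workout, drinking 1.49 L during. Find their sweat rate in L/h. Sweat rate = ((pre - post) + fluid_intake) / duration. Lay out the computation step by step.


Body mass change = 1.58 kg
Total sweat loss = 1.58 + 1.49 = 3.07 L
Rate = 3.07 / 2.85 = 1.077 L/h

1.077 L/h


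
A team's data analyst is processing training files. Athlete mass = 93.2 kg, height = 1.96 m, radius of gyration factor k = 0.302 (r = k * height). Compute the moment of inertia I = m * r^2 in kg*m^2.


r = k * height = 0.302 * 1.96 = 0.59192 m
r^2 = 0.59192^2 = 0.350369
I = 93.2 * 0.350369 = 32.654 kg*m^2

32.654 kg*m^2


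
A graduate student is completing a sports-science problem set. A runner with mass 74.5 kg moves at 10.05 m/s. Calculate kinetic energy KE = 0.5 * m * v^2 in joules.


v^2 = 10.05^2 = 101.0025
KE = 0.5 * 74.5 * 101.0025
= 3762.34 J

3762.34 J


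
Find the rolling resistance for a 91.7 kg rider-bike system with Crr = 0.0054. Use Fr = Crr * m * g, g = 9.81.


m * g = 91.7 * 9.81 = 899.577 N
Fr = 0.0054 * 899.577 = 4.858 N

4.858 N


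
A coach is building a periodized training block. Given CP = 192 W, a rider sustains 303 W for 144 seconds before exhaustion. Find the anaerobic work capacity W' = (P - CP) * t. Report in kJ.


Excess power = 303 - 192 = 111 W
Work above CP = 111 * 144 = 15984 J
W' = 15.984 kJ

15.984 kJ


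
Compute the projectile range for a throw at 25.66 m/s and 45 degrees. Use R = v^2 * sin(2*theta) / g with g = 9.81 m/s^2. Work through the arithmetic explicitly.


Two times the angle = 90 degrees
sin(90) = 1.0
R = 658.4356 * 1.0 / 9.81 = 67.119 m

67.119 m


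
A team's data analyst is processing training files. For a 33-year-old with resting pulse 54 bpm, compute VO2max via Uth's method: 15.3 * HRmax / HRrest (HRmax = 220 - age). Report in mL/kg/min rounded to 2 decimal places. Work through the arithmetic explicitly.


Step 1: HRmax = 220 - 33 = 187 bpm
Step 2: Ratio = 187 / 54 = 3.463
Step 3: VO2max = 15.3 * 3.463 = 52.98 mL/kg/min

52.98 mL/kg/min


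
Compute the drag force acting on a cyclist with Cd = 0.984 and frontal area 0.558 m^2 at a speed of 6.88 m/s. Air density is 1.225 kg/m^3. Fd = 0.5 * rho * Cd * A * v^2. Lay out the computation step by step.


Step 1: v^2 = 47.3344
Step 2: Fd = 0.5 * 1.225 * 0.984 * 0.558 * 47.3344
= 15.919 N

15.919 N


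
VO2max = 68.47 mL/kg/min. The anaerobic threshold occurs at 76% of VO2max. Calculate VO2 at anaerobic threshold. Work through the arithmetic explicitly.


AT fraction = 76 / 100 = 0.76
AT VO2 = 68.47 * 0.76
= 52.04 mL/kg/min

52.04 mL/kg/min


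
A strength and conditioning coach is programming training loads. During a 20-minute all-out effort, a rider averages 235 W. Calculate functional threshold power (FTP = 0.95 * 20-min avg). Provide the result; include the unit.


FTP = 0.95 * 235
= 223.25 W

223.25 W


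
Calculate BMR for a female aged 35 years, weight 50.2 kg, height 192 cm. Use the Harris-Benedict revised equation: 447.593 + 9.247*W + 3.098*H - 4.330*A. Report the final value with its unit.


Substituting values:
W term = 9.247 * 50.2 = 464.1994
H term = 3.098 * 192 = 594.816
A term = 4.330 * 35 = 151.55
BMR = 1355.06 kcal/day

1355.06 kcal/day


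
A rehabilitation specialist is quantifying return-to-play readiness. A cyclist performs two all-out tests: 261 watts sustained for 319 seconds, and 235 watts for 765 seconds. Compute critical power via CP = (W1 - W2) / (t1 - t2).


W1 = P1 * t1 = 261 * 319 = 83259 J
W2 = P2 * t2 = 235 * 765 = 179775 J
CP = (83259 - 179775) / (319 - 765)
= 216.4 W

216.4 W


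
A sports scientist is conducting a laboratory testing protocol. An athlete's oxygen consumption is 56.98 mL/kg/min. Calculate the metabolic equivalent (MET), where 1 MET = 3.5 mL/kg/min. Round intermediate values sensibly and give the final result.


MET = VO2 / 3.5
= 56.98 / 3.5
= 16.28 METs

16.28 METs


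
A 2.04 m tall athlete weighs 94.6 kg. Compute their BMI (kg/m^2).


height^2 = 4.1616 m^2
BMI = 94.6 / 4.1616 = 22.73 kg/m^2

22.73 kg/m^2


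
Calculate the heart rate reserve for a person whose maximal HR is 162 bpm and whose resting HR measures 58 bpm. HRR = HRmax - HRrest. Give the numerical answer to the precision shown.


HRmax = 162 bpm
HRrest = 58 bpm
HRR = 162 - 58 = 104 bpm

104 bpm


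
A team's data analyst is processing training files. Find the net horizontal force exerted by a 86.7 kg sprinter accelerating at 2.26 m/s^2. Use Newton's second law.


Newton's second law: F = m * a
F = 86.7 * 2.26 = 195.94 N

195.94 N


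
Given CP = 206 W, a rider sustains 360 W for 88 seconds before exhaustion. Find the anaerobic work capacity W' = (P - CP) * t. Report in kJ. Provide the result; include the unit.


Excess power = 360 - 206 = 154 W
Work above CP = 154 * 88 = 13552 J
W' = 13.552 kJ

13.552 kJ


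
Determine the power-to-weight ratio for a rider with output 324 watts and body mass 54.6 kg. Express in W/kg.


P/W = 324 / 54.6 = 5.934 W/kg

5.934 W/kg


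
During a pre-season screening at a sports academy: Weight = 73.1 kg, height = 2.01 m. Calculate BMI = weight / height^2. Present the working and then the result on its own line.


height^2 = 2.01^2 = 4.0401
BMI = 73.1 / 4.0401 = 18.09 kg/m^2

18.09 kg/m^2


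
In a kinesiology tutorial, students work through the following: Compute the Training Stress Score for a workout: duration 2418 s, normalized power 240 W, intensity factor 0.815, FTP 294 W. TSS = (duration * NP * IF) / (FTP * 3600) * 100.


Product = 2418 * 240 * 0.815 = 472960.8
Base = 294 * 3600 = 1058400
TSS = 472960.8 / 1058400 * 100 = 44.69

44.69 TSS


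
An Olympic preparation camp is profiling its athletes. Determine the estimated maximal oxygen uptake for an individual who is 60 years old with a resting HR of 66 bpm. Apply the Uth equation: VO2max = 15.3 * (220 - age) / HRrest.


HRmax = 220 - 60 = 160
VO2max = 15.3 * (160 / 66)
= 15.3 * 2.4242
= 37.09 mL/kg/min

37.09 mL/kg/min


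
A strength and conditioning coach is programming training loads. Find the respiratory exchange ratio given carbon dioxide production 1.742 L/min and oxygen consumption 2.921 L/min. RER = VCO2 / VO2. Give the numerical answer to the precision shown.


VCO2 = 1.742 L/min
VO2 = 2.921 L/min
RER = 1.742 / 2.921 = 0.5964

0.5964


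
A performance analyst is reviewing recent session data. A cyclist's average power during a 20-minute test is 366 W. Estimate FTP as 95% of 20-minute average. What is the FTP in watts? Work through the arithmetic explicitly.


FTP = 20-min power * 0.95
= 366 * 0.95
= 347.7 W

347.7 W


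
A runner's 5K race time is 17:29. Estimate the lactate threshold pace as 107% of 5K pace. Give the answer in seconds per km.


Total race time = 17*60 + 29 = 1049 seconds
5K pace = 1049 / 5 = 209.8 sec/km
LT pace = 209.8 * 1.07 = 224.49 sec/km

224.49 s/km


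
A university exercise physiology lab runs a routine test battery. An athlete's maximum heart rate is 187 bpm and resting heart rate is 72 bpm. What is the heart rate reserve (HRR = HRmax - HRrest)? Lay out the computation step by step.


HRR = HRmax - HRrest
= 187 - 72
= 115 bpm

115 bpm


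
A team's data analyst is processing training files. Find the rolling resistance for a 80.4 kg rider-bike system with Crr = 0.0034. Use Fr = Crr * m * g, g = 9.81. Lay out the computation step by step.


m * g = 80.4 * 9.81 = 788.724 N
Fr = 0.0034 * 788.724 = 2.682 N

2.682 N


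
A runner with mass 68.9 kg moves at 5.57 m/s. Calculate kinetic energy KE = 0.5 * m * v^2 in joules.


v^2 = 5.57^2 = 31.0249
KE = 0.5 * 68.9 * 31.0249
= 1068.81 J

1068.81 J


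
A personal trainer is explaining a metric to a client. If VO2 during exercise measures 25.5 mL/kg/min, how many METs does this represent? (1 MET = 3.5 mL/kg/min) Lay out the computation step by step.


METs = VO2 / 3.5 = 25.5 / 3.5 = 7.29

7.29 METs


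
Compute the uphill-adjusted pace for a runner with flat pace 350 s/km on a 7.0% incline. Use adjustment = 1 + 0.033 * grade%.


Adjustment factor = 1 + 0.033 * 7.0 = 1.231
Grade-adjusted pace = 350 * 1.231 = 430.85 s/km

430.85 s/km


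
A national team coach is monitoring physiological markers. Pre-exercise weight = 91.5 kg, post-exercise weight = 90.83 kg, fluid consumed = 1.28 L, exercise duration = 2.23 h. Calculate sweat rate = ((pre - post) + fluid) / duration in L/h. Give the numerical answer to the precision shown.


Weight loss = 91.5 - 90.83 = 0.67 kg (approx L)
Total sweat = 0.67 + 1.28 = 1.95 L
Sweat rate = 1.95 / 2.23 = 0.874 L/h

0.874 L/h


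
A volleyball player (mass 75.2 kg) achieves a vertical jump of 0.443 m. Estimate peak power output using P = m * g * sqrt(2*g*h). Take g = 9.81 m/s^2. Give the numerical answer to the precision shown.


2 * g * h = 2 * 9.81 * 0.443 = 8.69166
sqrt(8.69166) = 2.948162 m/s
P = 75.2 * 9.81 * 2.948162 = 2174.89 W

2174.89 W


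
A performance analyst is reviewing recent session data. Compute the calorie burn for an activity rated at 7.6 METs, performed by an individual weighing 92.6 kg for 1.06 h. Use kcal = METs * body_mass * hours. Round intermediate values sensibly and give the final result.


Product of METs and mass = 7.6 * 92.6 = 703.76
Total kcal = 703.76 * 1.06 = 745.99 kcal

745.99 kcal


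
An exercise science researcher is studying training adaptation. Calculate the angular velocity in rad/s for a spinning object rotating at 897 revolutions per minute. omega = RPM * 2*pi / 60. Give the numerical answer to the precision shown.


omega = RPM * 2*pi / 60
= 897 * 6.28318531 / 60
= 93.934 rad/s

93.934 rad/s


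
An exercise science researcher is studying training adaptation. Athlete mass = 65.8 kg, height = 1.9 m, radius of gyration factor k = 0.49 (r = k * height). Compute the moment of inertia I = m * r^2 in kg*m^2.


r = k * height = 0.49 * 1.9 = 0.931 m
r^2 = 0.931^2 = 0.866761
I = 65.8 * 0.866761 = 57.033 kg*m^2

57.033 kg*m^2


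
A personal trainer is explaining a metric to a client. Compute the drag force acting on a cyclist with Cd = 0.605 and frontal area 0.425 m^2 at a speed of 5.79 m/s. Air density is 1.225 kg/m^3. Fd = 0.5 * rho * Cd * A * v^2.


Step 1: v^2 = 33.5241
Step 2: Fd = 0.5 * 1.225 * 0.605 * 0.425 * 33.5241
= 5.28 N

5.28 N


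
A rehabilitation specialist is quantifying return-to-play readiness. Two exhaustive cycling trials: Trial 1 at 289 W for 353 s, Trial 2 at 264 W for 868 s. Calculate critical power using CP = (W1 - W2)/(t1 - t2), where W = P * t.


W1 = 289 * 353 = 102017 J
W2 = 264 * 868 = 229152 J
CP = (102017 - 229152) / (353 - 868)
= -127135 / -515
= 246.86 W

246.86 W


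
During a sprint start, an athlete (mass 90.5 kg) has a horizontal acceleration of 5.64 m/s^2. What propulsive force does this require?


Propulsive force = mass * acceleration
= 90.5 kg * 5.64 m/s^2
= 510.42 N

510.42 N


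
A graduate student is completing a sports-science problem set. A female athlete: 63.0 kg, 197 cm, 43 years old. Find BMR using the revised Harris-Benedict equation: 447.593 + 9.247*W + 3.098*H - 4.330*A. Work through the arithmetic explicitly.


Intercept = 447.593
Weight contribution = 9.247 * 63.0 = 582.561
Height contribution = 3.098 * 197 = 610.306
Age contribution = 4.33 * 43 = 186.19
BMR = 447.593 + 582.561 + 610.306 - 186.19
= 1454.27 kcal/day

1454.27 kcal/day


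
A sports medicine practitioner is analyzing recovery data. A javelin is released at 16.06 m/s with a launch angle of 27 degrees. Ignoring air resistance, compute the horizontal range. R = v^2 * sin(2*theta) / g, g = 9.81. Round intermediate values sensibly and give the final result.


Launch speed squared = 257.9236
sin(2 * 27 deg) = 0.809017
Range = 257.9236 * 0.809017 / 9.81
= 21.271 m

21.271 m


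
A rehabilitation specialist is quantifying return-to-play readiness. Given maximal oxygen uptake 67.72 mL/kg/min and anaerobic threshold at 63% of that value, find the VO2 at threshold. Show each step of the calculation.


Percentage as decimal = 0.63
VO2 at AT = 67.72 * 0.63 = 42.66 mL/kg/min

42.66 mL/kg/min


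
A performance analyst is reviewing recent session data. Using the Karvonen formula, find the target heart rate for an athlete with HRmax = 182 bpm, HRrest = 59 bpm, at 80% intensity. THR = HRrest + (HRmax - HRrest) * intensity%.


HRR = 182 - 59 = 123
THR = 59 + 123 * 0.8
= 59 + 98.4
= 157.4 bpm

157.4 bpm


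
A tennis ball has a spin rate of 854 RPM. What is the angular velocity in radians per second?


Convert RPM to rad/s: multiply by 2*pi and divide by 60
omega = 854 * 2 * pi / 60
= 89.431 rad/s

89.431 rad/s


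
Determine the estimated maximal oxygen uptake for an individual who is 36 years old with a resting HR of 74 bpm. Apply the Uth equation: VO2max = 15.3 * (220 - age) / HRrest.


HRmax = 220 - 36 = 184
VO2max = 15.3 * (184 / 74)
= 15.3 * 2.4865
= 38.04 mL/kg/min

38.04 mL/kg/min


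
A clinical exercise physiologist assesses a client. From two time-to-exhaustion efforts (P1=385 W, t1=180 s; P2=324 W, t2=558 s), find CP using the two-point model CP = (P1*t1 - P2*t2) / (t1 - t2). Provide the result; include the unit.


Work in trial 1 = 69300 J
Work in trial 2 = 180792 J
Delta work = -111492 J
Delta time = -378 s
CP = -111492 / -378 = 294.95 W

294.95 W


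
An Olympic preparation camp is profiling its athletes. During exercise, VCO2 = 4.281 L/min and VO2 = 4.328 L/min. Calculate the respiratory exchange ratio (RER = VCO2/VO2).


RER = VCO2 / VO2
= 4.281 / 4.328
= 0.9891

0.9891


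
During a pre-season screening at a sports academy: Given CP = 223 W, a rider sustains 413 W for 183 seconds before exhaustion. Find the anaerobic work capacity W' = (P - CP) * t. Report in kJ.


Excess power = 413 - 223 = 190 W
Work above CP = 190 * 183 = 34770 J
W' = 34.77 kJ

34.77 kJ


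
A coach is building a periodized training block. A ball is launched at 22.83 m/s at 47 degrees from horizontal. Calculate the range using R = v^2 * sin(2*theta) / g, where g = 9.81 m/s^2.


sin(2 * 47) = sin(94) = 0.997564
v^2 = 22.83^2 = 521.2089
R = 521.2089 * 0.997564 / 9.81
= 53.001 m

53.001 m


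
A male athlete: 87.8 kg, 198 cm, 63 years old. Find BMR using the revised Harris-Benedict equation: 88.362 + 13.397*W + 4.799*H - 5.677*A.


Intercept = 88.362
Weight contribution = 13.397 * 87.8 = 1176.2566
Height contribution = 4.799 * 198 = 950.202
Age contribution = 5.677 * 63 = 357.651
BMR = 88.362 + 1176.2566 + 950.202 - 357.651
= 1857.17 kcal/day

1857.17 kcal/day


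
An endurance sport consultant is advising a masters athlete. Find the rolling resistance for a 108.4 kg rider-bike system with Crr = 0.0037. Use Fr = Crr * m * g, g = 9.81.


m * g = 108.4 * 9.81 = 1063.404 N
Fr = 0.0037 * 1063.404 = 3.935 N

3.935 N


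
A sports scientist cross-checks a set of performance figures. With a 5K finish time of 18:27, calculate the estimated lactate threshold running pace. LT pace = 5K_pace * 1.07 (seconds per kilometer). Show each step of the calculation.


Race duration = 1107 s for 5 km
Average pace = 1107 / 5 = 221.4 s/km
LT pace = 221.4 * 1.07
= 236.9 s/km

236.9 s/km


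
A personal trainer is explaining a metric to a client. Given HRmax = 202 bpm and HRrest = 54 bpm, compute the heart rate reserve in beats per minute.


Heart rate reserve = maximum HR minus resting HR
HRR = 202 - 54 = 148 bpm

148 bpm


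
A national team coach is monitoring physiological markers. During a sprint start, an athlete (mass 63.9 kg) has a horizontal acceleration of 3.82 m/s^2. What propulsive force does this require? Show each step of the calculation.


Propulsive force = mass * acceleration
= 63.9 kg * 3.82 m/s^2
= 244.1 N

244.1 N
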